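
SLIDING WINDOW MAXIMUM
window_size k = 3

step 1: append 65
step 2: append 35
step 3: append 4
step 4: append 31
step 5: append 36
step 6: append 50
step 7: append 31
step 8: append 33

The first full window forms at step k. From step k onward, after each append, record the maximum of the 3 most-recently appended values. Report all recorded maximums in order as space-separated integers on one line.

Answer: 65 35 36 50 50 50

Derivation:
step 1: append 65 -> window=[65] (not full yet)
step 2: append 35 -> window=[65, 35] (not full yet)
step 3: append 4 -> window=[65, 35, 4] -> max=65
step 4: append 31 -> window=[35, 4, 31] -> max=35
step 5: append 36 -> window=[4, 31, 36] -> max=36
step 6: append 50 -> window=[31, 36, 50] -> max=50
step 7: append 31 -> window=[36, 50, 31] -> max=50
step 8: append 33 -> window=[50, 31, 33] -> max=50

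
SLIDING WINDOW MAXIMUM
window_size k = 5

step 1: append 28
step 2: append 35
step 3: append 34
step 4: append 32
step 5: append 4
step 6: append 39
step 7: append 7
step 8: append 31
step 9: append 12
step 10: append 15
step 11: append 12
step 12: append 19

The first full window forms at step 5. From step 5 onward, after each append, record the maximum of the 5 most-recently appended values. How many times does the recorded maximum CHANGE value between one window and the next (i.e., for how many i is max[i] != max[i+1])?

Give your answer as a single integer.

Answer: 2

Derivation:
step 1: append 28 -> window=[28] (not full yet)
step 2: append 35 -> window=[28, 35] (not full yet)
step 3: append 34 -> window=[28, 35, 34] (not full yet)
step 4: append 32 -> window=[28, 35, 34, 32] (not full yet)
step 5: append 4 -> window=[28, 35, 34, 32, 4] -> max=35
step 6: append 39 -> window=[35, 34, 32, 4, 39] -> max=39
step 7: append 7 -> window=[34, 32, 4, 39, 7] -> max=39
step 8: append 31 -> window=[32, 4, 39, 7, 31] -> max=39
step 9: append 12 -> window=[4, 39, 7, 31, 12] -> max=39
step 10: append 15 -> window=[39, 7, 31, 12, 15] -> max=39
step 11: append 12 -> window=[7, 31, 12, 15, 12] -> max=31
step 12: append 19 -> window=[31, 12, 15, 12, 19] -> max=31
Recorded maximums: 35 39 39 39 39 39 31 31
Changes between consecutive maximums: 2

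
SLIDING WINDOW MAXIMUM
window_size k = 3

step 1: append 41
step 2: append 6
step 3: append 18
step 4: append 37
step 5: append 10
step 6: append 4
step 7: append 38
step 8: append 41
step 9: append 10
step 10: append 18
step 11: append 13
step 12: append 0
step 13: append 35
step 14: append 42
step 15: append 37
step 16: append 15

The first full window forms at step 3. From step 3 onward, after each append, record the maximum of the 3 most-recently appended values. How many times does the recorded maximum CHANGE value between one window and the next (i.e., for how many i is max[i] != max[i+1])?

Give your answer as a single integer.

step 1: append 41 -> window=[41] (not full yet)
step 2: append 6 -> window=[41, 6] (not full yet)
step 3: append 18 -> window=[41, 6, 18] -> max=41
step 4: append 37 -> window=[6, 18, 37] -> max=37
step 5: append 10 -> window=[18, 37, 10] -> max=37
step 6: append 4 -> window=[37, 10, 4] -> max=37
step 7: append 38 -> window=[10, 4, 38] -> max=38
step 8: append 41 -> window=[4, 38, 41] -> max=41
step 9: append 10 -> window=[38, 41, 10] -> max=41
step 10: append 18 -> window=[41, 10, 18] -> max=41
step 11: append 13 -> window=[10, 18, 13] -> max=18
step 12: append 0 -> window=[18, 13, 0] -> max=18
step 13: append 35 -> window=[13, 0, 35] -> max=35
step 14: append 42 -> window=[0, 35, 42] -> max=42
step 15: append 37 -> window=[35, 42, 37] -> max=42
step 16: append 15 -> window=[42, 37, 15] -> max=42
Recorded maximums: 41 37 37 37 38 41 41 41 18 18 35 42 42 42
Changes between consecutive maximums: 6

Answer: 6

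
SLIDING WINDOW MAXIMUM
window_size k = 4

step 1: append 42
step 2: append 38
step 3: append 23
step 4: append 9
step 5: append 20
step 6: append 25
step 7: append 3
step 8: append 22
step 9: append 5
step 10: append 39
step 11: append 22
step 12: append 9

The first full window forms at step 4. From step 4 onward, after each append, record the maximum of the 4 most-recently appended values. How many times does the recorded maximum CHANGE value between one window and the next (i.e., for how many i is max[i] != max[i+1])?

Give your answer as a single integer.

Answer: 3

Derivation:
step 1: append 42 -> window=[42] (not full yet)
step 2: append 38 -> window=[42, 38] (not full yet)
step 3: append 23 -> window=[42, 38, 23] (not full yet)
step 4: append 9 -> window=[42, 38, 23, 9] -> max=42
step 5: append 20 -> window=[38, 23, 9, 20] -> max=38
step 6: append 25 -> window=[23, 9, 20, 25] -> max=25
step 7: append 3 -> window=[9, 20, 25, 3] -> max=25
step 8: append 22 -> window=[20, 25, 3, 22] -> max=25
step 9: append 5 -> window=[25, 3, 22, 5] -> max=25
step 10: append 39 -> window=[3, 22, 5, 39] -> max=39
step 11: append 22 -> window=[22, 5, 39, 22] -> max=39
step 12: append 9 -> window=[5, 39, 22, 9] -> max=39
Recorded maximums: 42 38 25 25 25 25 39 39 39
Changes between consecutive maximums: 3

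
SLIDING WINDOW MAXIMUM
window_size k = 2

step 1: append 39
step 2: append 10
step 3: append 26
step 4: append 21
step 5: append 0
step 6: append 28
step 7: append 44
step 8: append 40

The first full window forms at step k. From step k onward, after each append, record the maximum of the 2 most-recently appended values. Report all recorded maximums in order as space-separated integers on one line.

Answer: 39 26 26 21 28 44 44

Derivation:
step 1: append 39 -> window=[39] (not full yet)
step 2: append 10 -> window=[39, 10] -> max=39
step 3: append 26 -> window=[10, 26] -> max=26
step 4: append 21 -> window=[26, 21] -> max=26
step 5: append 0 -> window=[21, 0] -> max=21
step 6: append 28 -> window=[0, 28] -> max=28
step 7: append 44 -> window=[28, 44] -> max=44
step 8: append 40 -> window=[44, 40] -> max=44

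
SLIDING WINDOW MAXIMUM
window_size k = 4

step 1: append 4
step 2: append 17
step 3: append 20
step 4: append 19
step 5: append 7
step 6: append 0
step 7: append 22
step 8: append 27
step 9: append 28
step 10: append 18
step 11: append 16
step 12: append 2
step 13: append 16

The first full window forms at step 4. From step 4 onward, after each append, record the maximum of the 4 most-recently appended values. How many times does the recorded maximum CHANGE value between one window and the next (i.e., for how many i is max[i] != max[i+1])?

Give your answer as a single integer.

step 1: append 4 -> window=[4] (not full yet)
step 2: append 17 -> window=[4, 17] (not full yet)
step 3: append 20 -> window=[4, 17, 20] (not full yet)
step 4: append 19 -> window=[4, 17, 20, 19] -> max=20
step 5: append 7 -> window=[17, 20, 19, 7] -> max=20
step 6: append 0 -> window=[20, 19, 7, 0] -> max=20
step 7: append 22 -> window=[19, 7, 0, 22] -> max=22
step 8: append 27 -> window=[7, 0, 22, 27] -> max=27
step 9: append 28 -> window=[0, 22, 27, 28] -> max=28
step 10: append 18 -> window=[22, 27, 28, 18] -> max=28
step 11: append 16 -> window=[27, 28, 18, 16] -> max=28
step 12: append 2 -> window=[28, 18, 16, 2] -> max=28
step 13: append 16 -> window=[18, 16, 2, 16] -> max=18
Recorded maximums: 20 20 20 22 27 28 28 28 28 18
Changes between consecutive maximums: 4

Answer: 4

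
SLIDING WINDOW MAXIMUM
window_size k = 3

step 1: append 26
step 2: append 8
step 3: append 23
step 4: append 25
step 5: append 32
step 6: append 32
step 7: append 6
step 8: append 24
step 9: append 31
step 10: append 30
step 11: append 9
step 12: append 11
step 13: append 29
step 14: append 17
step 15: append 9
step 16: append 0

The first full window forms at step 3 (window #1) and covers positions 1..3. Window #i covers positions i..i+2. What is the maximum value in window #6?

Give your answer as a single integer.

step 1: append 26 -> window=[26] (not full yet)
step 2: append 8 -> window=[26, 8] (not full yet)
step 3: append 23 -> window=[26, 8, 23] -> max=26
step 4: append 25 -> window=[8, 23, 25] -> max=25
step 5: append 32 -> window=[23, 25, 32] -> max=32
step 6: append 32 -> window=[25, 32, 32] -> max=32
step 7: append 6 -> window=[32, 32, 6] -> max=32
step 8: append 24 -> window=[32, 6, 24] -> max=32
Window #6 max = 32

Answer: 32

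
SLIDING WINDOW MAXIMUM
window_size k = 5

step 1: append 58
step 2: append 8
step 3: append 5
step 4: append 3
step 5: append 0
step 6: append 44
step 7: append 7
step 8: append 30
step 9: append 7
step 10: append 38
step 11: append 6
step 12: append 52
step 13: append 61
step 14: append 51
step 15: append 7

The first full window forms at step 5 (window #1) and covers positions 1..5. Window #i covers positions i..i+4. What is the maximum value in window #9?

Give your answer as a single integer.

step 1: append 58 -> window=[58] (not full yet)
step 2: append 8 -> window=[58, 8] (not full yet)
step 3: append 5 -> window=[58, 8, 5] (not full yet)
step 4: append 3 -> window=[58, 8, 5, 3] (not full yet)
step 5: append 0 -> window=[58, 8, 5, 3, 0] -> max=58
step 6: append 44 -> window=[8, 5, 3, 0, 44] -> max=44
step 7: append 7 -> window=[5, 3, 0, 44, 7] -> max=44
step 8: append 30 -> window=[3, 0, 44, 7, 30] -> max=44
step 9: append 7 -> window=[0, 44, 7, 30, 7] -> max=44
step 10: append 38 -> window=[44, 7, 30, 7, 38] -> max=44
step 11: append 6 -> window=[7, 30, 7, 38, 6] -> max=38
step 12: append 52 -> window=[30, 7, 38, 6, 52] -> max=52
step 13: append 61 -> window=[7, 38, 6, 52, 61] -> max=61
Window #9 max = 61

Answer: 61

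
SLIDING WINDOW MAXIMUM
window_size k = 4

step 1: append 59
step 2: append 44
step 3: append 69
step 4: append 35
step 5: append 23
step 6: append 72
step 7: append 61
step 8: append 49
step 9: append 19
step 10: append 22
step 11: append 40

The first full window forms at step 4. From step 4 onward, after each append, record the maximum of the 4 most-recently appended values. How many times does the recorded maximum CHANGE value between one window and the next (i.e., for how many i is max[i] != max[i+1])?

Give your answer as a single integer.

Answer: 3

Derivation:
step 1: append 59 -> window=[59] (not full yet)
step 2: append 44 -> window=[59, 44] (not full yet)
step 3: append 69 -> window=[59, 44, 69] (not full yet)
step 4: append 35 -> window=[59, 44, 69, 35] -> max=69
step 5: append 23 -> window=[44, 69, 35, 23] -> max=69
step 6: append 72 -> window=[69, 35, 23, 72] -> max=72
step 7: append 61 -> window=[35, 23, 72, 61] -> max=72
step 8: append 49 -> window=[23, 72, 61, 49] -> max=72
step 9: append 19 -> window=[72, 61, 49, 19] -> max=72
step 10: append 22 -> window=[61, 49, 19, 22] -> max=61
step 11: append 40 -> window=[49, 19, 22, 40] -> max=49
Recorded maximums: 69 69 72 72 72 72 61 49
Changes between consecutive maximums: 3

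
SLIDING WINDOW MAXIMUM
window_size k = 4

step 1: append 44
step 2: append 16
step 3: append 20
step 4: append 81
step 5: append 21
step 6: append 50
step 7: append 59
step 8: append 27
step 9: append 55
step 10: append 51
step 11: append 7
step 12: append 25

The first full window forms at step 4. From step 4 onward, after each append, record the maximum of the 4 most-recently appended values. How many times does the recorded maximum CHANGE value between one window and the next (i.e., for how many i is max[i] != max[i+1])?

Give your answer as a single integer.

step 1: append 44 -> window=[44] (not full yet)
step 2: append 16 -> window=[44, 16] (not full yet)
step 3: append 20 -> window=[44, 16, 20] (not full yet)
step 4: append 81 -> window=[44, 16, 20, 81] -> max=81
step 5: append 21 -> window=[16, 20, 81, 21] -> max=81
step 6: append 50 -> window=[20, 81, 21, 50] -> max=81
step 7: append 59 -> window=[81, 21, 50, 59] -> max=81
step 8: append 27 -> window=[21, 50, 59, 27] -> max=59
step 9: append 55 -> window=[50, 59, 27, 55] -> max=59
step 10: append 51 -> window=[59, 27, 55, 51] -> max=59
step 11: append 7 -> window=[27, 55, 51, 7] -> max=55
step 12: append 25 -> window=[55, 51, 7, 25] -> max=55
Recorded maximums: 81 81 81 81 59 59 59 55 55
Changes between consecutive maximums: 2

Answer: 2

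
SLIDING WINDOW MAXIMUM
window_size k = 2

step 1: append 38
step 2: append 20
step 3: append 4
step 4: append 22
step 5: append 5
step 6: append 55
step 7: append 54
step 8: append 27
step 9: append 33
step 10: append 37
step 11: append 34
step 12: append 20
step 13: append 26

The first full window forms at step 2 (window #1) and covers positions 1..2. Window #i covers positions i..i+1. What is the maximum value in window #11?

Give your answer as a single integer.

step 1: append 38 -> window=[38] (not full yet)
step 2: append 20 -> window=[38, 20] -> max=38
step 3: append 4 -> window=[20, 4] -> max=20
step 4: append 22 -> window=[4, 22] -> max=22
step 5: append 5 -> window=[22, 5] -> max=22
step 6: append 55 -> window=[5, 55] -> max=55
step 7: append 54 -> window=[55, 54] -> max=55
step 8: append 27 -> window=[54, 27] -> max=54
step 9: append 33 -> window=[27, 33] -> max=33
step 10: append 37 -> window=[33, 37] -> max=37
step 11: append 34 -> window=[37, 34] -> max=37
step 12: append 20 -> window=[34, 20] -> max=34
Window #11 max = 34

Answer: 34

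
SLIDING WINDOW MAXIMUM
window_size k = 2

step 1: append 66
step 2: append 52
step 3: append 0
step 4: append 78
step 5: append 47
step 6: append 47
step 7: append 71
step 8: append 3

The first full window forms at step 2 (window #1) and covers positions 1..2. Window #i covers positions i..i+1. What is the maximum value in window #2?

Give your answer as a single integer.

step 1: append 66 -> window=[66] (not full yet)
step 2: append 52 -> window=[66, 52] -> max=66
step 3: append 0 -> window=[52, 0] -> max=52
Window #2 max = 52

Answer: 52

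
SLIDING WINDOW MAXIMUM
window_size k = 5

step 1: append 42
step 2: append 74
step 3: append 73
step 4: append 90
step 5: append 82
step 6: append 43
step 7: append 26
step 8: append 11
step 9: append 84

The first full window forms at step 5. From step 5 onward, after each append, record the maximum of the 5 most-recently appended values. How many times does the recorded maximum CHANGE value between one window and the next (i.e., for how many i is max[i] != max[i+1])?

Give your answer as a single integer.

Answer: 1

Derivation:
step 1: append 42 -> window=[42] (not full yet)
step 2: append 74 -> window=[42, 74] (not full yet)
step 3: append 73 -> window=[42, 74, 73] (not full yet)
step 4: append 90 -> window=[42, 74, 73, 90] (not full yet)
step 5: append 82 -> window=[42, 74, 73, 90, 82] -> max=90
step 6: append 43 -> window=[74, 73, 90, 82, 43] -> max=90
step 7: append 26 -> window=[73, 90, 82, 43, 26] -> max=90
step 8: append 11 -> window=[90, 82, 43, 26, 11] -> max=90
step 9: append 84 -> window=[82, 43, 26, 11, 84] -> max=84
Recorded maximums: 90 90 90 90 84
Changes between consecutive maximums: 1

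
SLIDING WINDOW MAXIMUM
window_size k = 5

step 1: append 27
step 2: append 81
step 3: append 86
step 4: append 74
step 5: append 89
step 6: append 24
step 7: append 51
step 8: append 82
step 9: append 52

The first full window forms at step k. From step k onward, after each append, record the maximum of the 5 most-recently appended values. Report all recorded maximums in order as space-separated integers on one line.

step 1: append 27 -> window=[27] (not full yet)
step 2: append 81 -> window=[27, 81] (not full yet)
step 3: append 86 -> window=[27, 81, 86] (not full yet)
step 4: append 74 -> window=[27, 81, 86, 74] (not full yet)
step 5: append 89 -> window=[27, 81, 86, 74, 89] -> max=89
step 6: append 24 -> window=[81, 86, 74, 89, 24] -> max=89
step 7: append 51 -> window=[86, 74, 89, 24, 51] -> max=89
step 8: append 82 -> window=[74, 89, 24, 51, 82] -> max=89
step 9: append 52 -> window=[89, 24, 51, 82, 52] -> max=89

Answer: 89 89 89 89 89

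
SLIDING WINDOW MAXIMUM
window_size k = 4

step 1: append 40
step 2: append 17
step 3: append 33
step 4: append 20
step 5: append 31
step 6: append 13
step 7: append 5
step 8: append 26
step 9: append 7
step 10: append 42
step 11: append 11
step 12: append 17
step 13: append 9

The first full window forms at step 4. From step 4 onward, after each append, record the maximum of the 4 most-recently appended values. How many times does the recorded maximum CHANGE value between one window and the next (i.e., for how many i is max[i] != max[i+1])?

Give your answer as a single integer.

Answer: 4

Derivation:
step 1: append 40 -> window=[40] (not full yet)
step 2: append 17 -> window=[40, 17] (not full yet)
step 3: append 33 -> window=[40, 17, 33] (not full yet)
step 4: append 20 -> window=[40, 17, 33, 20] -> max=40
step 5: append 31 -> window=[17, 33, 20, 31] -> max=33
step 6: append 13 -> window=[33, 20, 31, 13] -> max=33
step 7: append 5 -> window=[20, 31, 13, 5] -> max=31
step 8: append 26 -> window=[31, 13, 5, 26] -> max=31
step 9: append 7 -> window=[13, 5, 26, 7] -> max=26
step 10: append 42 -> window=[5, 26, 7, 42] -> max=42
step 11: append 11 -> window=[26, 7, 42, 11] -> max=42
step 12: append 17 -> window=[7, 42, 11, 17] -> max=42
step 13: append 9 -> window=[42, 11, 17, 9] -> max=42
Recorded maximums: 40 33 33 31 31 26 42 42 42 42
Changes between consecutive maximums: 4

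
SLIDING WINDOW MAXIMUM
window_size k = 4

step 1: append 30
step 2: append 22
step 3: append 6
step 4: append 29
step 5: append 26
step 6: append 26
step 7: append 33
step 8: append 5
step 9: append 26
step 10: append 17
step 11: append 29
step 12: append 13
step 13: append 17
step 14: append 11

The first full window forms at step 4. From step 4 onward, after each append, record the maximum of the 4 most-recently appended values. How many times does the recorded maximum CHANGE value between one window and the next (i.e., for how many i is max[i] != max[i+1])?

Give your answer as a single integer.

step 1: append 30 -> window=[30] (not full yet)
step 2: append 22 -> window=[30, 22] (not full yet)
step 3: append 6 -> window=[30, 22, 6] (not full yet)
step 4: append 29 -> window=[30, 22, 6, 29] -> max=30
step 5: append 26 -> window=[22, 6, 29, 26] -> max=29
step 6: append 26 -> window=[6, 29, 26, 26] -> max=29
step 7: append 33 -> window=[29, 26, 26, 33] -> max=33
step 8: append 5 -> window=[26, 26, 33, 5] -> max=33
step 9: append 26 -> window=[26, 33, 5, 26] -> max=33
step 10: append 17 -> window=[33, 5, 26, 17] -> max=33
step 11: append 29 -> window=[5, 26, 17, 29] -> max=29
step 12: append 13 -> window=[26, 17, 29, 13] -> max=29
step 13: append 17 -> window=[17, 29, 13, 17] -> max=29
step 14: append 11 -> window=[29, 13, 17, 11] -> max=29
Recorded maximums: 30 29 29 33 33 33 33 29 29 29 29
Changes between consecutive maximums: 3

Answer: 3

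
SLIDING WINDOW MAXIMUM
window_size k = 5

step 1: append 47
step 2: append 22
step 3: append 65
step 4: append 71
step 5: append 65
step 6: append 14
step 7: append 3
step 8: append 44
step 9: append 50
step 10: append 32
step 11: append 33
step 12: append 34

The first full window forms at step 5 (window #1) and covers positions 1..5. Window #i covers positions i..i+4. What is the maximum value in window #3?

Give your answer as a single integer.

Answer: 71

Derivation:
step 1: append 47 -> window=[47] (not full yet)
step 2: append 22 -> window=[47, 22] (not full yet)
step 3: append 65 -> window=[47, 22, 65] (not full yet)
step 4: append 71 -> window=[47, 22, 65, 71] (not full yet)
step 5: append 65 -> window=[47, 22, 65, 71, 65] -> max=71
step 6: append 14 -> window=[22, 65, 71, 65, 14] -> max=71
step 7: append 3 -> window=[65, 71, 65, 14, 3] -> max=71
Window #3 max = 71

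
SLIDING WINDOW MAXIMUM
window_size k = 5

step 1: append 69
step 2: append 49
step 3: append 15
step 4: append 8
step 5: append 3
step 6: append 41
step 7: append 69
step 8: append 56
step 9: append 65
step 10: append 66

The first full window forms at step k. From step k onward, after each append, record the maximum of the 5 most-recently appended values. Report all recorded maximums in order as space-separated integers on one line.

step 1: append 69 -> window=[69] (not full yet)
step 2: append 49 -> window=[69, 49] (not full yet)
step 3: append 15 -> window=[69, 49, 15] (not full yet)
step 4: append 8 -> window=[69, 49, 15, 8] (not full yet)
step 5: append 3 -> window=[69, 49, 15, 8, 3] -> max=69
step 6: append 41 -> window=[49, 15, 8, 3, 41] -> max=49
step 7: append 69 -> window=[15, 8, 3, 41, 69] -> max=69
step 8: append 56 -> window=[8, 3, 41, 69, 56] -> max=69
step 9: append 65 -> window=[3, 41, 69, 56, 65] -> max=69
step 10: append 66 -> window=[41, 69, 56, 65, 66] -> max=69

Answer: 69 49 69 69 69 69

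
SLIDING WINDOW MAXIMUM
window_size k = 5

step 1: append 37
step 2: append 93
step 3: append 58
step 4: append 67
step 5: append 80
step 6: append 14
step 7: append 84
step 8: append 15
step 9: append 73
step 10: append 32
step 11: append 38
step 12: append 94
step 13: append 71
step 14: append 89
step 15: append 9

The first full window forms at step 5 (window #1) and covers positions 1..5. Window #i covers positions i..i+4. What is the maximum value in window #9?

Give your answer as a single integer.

step 1: append 37 -> window=[37] (not full yet)
step 2: append 93 -> window=[37, 93] (not full yet)
step 3: append 58 -> window=[37, 93, 58] (not full yet)
step 4: append 67 -> window=[37, 93, 58, 67] (not full yet)
step 5: append 80 -> window=[37, 93, 58, 67, 80] -> max=93
step 6: append 14 -> window=[93, 58, 67, 80, 14] -> max=93
step 7: append 84 -> window=[58, 67, 80, 14, 84] -> max=84
step 8: append 15 -> window=[67, 80, 14, 84, 15] -> max=84
step 9: append 73 -> window=[80, 14, 84, 15, 73] -> max=84
step 10: append 32 -> window=[14, 84, 15, 73, 32] -> max=84
step 11: append 38 -> window=[84, 15, 73, 32, 38] -> max=84
step 12: append 94 -> window=[15, 73, 32, 38, 94] -> max=94
step 13: append 71 -> window=[73, 32, 38, 94, 71] -> max=94
Window #9 max = 94

Answer: 94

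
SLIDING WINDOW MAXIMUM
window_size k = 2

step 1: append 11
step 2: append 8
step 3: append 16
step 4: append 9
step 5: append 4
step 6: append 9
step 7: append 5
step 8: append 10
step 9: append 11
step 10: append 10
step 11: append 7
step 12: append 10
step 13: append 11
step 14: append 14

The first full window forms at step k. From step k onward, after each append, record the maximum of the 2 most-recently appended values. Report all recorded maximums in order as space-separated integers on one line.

Answer: 11 16 16 9 9 9 10 11 11 10 10 11 14

Derivation:
step 1: append 11 -> window=[11] (not full yet)
step 2: append 8 -> window=[11, 8] -> max=11
step 3: append 16 -> window=[8, 16] -> max=16
step 4: append 9 -> window=[16, 9] -> max=16
step 5: append 4 -> window=[9, 4] -> max=9
step 6: append 9 -> window=[4, 9] -> max=9
step 7: append 5 -> window=[9, 5] -> max=9
step 8: append 10 -> window=[5, 10] -> max=10
step 9: append 11 -> window=[10, 11] -> max=11
step 10: append 10 -> window=[11, 10] -> max=11
step 11: append 7 -> window=[10, 7] -> max=10
step 12: append 10 -> window=[7, 10] -> max=10
step 13: append 11 -> window=[10, 11] -> max=11
step 14: append 14 -> window=[11, 14] -> max=14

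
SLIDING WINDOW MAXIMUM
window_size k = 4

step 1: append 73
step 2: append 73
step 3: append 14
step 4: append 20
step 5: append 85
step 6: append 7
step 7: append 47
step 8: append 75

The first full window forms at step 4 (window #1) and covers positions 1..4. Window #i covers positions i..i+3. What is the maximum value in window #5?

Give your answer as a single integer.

step 1: append 73 -> window=[73] (not full yet)
step 2: append 73 -> window=[73, 73] (not full yet)
step 3: append 14 -> window=[73, 73, 14] (not full yet)
step 4: append 20 -> window=[73, 73, 14, 20] -> max=73
step 5: append 85 -> window=[73, 14, 20, 85] -> max=85
step 6: append 7 -> window=[14, 20, 85, 7] -> max=85
step 7: append 47 -> window=[20, 85, 7, 47] -> max=85
step 8: append 75 -> window=[85, 7, 47, 75] -> max=85
Window #5 max = 85

Answer: 85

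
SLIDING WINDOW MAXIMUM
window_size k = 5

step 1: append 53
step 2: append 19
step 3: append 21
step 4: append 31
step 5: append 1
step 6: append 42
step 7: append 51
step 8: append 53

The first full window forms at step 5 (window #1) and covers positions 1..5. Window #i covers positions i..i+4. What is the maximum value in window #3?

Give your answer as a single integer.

Answer: 51

Derivation:
step 1: append 53 -> window=[53] (not full yet)
step 2: append 19 -> window=[53, 19] (not full yet)
step 3: append 21 -> window=[53, 19, 21] (not full yet)
step 4: append 31 -> window=[53, 19, 21, 31] (not full yet)
step 5: append 1 -> window=[53, 19, 21, 31, 1] -> max=53
step 6: append 42 -> window=[19, 21, 31, 1, 42] -> max=42
step 7: append 51 -> window=[21, 31, 1, 42, 51] -> max=51
Window #3 max = 51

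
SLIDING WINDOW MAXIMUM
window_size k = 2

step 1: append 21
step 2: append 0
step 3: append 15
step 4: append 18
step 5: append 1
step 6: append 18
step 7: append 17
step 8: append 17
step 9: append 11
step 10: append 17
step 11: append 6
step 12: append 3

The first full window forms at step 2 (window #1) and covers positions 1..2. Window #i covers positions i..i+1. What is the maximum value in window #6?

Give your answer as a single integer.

Answer: 18

Derivation:
step 1: append 21 -> window=[21] (not full yet)
step 2: append 0 -> window=[21, 0] -> max=21
step 3: append 15 -> window=[0, 15] -> max=15
step 4: append 18 -> window=[15, 18] -> max=18
step 5: append 1 -> window=[18, 1] -> max=18
step 6: append 18 -> window=[1, 18] -> max=18
step 7: append 17 -> window=[18, 17] -> max=18
Window #6 max = 18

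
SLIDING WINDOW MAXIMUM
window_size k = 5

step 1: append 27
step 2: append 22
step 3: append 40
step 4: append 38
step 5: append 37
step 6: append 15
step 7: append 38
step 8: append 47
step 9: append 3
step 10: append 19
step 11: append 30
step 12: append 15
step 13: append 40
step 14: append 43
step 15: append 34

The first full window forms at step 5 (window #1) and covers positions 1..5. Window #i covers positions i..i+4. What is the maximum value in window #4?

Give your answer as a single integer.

Answer: 47

Derivation:
step 1: append 27 -> window=[27] (not full yet)
step 2: append 22 -> window=[27, 22] (not full yet)
step 3: append 40 -> window=[27, 22, 40] (not full yet)
step 4: append 38 -> window=[27, 22, 40, 38] (not full yet)
step 5: append 37 -> window=[27, 22, 40, 38, 37] -> max=40
step 6: append 15 -> window=[22, 40, 38, 37, 15] -> max=40
step 7: append 38 -> window=[40, 38, 37, 15, 38] -> max=40
step 8: append 47 -> window=[38, 37, 15, 38, 47] -> max=47
Window #4 max = 47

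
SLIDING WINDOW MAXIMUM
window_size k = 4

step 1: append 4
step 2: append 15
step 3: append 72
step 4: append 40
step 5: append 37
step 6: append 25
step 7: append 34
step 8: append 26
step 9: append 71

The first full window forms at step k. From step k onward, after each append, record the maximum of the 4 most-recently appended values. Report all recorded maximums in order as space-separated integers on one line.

step 1: append 4 -> window=[4] (not full yet)
step 2: append 15 -> window=[4, 15] (not full yet)
step 3: append 72 -> window=[4, 15, 72] (not full yet)
step 4: append 40 -> window=[4, 15, 72, 40] -> max=72
step 5: append 37 -> window=[15, 72, 40, 37] -> max=72
step 6: append 25 -> window=[72, 40, 37, 25] -> max=72
step 7: append 34 -> window=[40, 37, 25, 34] -> max=40
step 8: append 26 -> window=[37, 25, 34, 26] -> max=37
step 9: append 71 -> window=[25, 34, 26, 71] -> max=71

Answer: 72 72 72 40 37 71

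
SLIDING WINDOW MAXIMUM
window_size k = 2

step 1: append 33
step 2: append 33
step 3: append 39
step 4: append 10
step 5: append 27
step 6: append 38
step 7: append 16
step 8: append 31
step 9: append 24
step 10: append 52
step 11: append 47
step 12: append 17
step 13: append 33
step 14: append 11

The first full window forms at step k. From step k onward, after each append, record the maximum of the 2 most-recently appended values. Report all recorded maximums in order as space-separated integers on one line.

Answer: 33 39 39 27 38 38 31 31 52 52 47 33 33

Derivation:
step 1: append 33 -> window=[33] (not full yet)
step 2: append 33 -> window=[33, 33] -> max=33
step 3: append 39 -> window=[33, 39] -> max=39
step 4: append 10 -> window=[39, 10] -> max=39
step 5: append 27 -> window=[10, 27] -> max=27
step 6: append 38 -> window=[27, 38] -> max=38
step 7: append 16 -> window=[38, 16] -> max=38
step 8: append 31 -> window=[16, 31] -> max=31
step 9: append 24 -> window=[31, 24] -> max=31
step 10: append 52 -> window=[24, 52] -> max=52
step 11: append 47 -> window=[52, 47] -> max=52
step 12: append 17 -> window=[47, 17] -> max=47
step 13: append 33 -> window=[17, 33] -> max=33
step 14: append 11 -> window=[33, 11] -> max=33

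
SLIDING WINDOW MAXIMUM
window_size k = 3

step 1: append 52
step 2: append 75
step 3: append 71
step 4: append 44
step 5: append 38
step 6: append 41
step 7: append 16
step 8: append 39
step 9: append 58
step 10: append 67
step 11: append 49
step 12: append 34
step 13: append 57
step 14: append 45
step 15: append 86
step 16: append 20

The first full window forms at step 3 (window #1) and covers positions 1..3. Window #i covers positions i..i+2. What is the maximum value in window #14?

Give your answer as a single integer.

Answer: 86

Derivation:
step 1: append 52 -> window=[52] (not full yet)
step 2: append 75 -> window=[52, 75] (not full yet)
step 3: append 71 -> window=[52, 75, 71] -> max=75
step 4: append 44 -> window=[75, 71, 44] -> max=75
step 5: append 38 -> window=[71, 44, 38] -> max=71
step 6: append 41 -> window=[44, 38, 41] -> max=44
step 7: append 16 -> window=[38, 41, 16] -> max=41
step 8: append 39 -> window=[41, 16, 39] -> max=41
step 9: append 58 -> window=[16, 39, 58] -> max=58
step 10: append 67 -> window=[39, 58, 67] -> max=67
step 11: append 49 -> window=[58, 67, 49] -> max=67
step 12: append 34 -> window=[67, 49, 34] -> max=67
step 13: append 57 -> window=[49, 34, 57] -> max=57
step 14: append 45 -> window=[34, 57, 45] -> max=57
step 15: append 86 -> window=[57, 45, 86] -> max=86
step 16: append 20 -> window=[45, 86, 20] -> max=86
Window #14 max = 86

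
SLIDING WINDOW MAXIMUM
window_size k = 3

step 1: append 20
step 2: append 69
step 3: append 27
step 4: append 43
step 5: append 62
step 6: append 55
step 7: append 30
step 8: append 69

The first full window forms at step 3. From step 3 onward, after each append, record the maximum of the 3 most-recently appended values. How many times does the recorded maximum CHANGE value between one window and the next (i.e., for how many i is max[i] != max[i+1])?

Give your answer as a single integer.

step 1: append 20 -> window=[20] (not full yet)
step 2: append 69 -> window=[20, 69] (not full yet)
step 3: append 27 -> window=[20, 69, 27] -> max=69
step 4: append 43 -> window=[69, 27, 43] -> max=69
step 5: append 62 -> window=[27, 43, 62] -> max=62
step 6: append 55 -> window=[43, 62, 55] -> max=62
step 7: append 30 -> window=[62, 55, 30] -> max=62
step 8: append 69 -> window=[55, 30, 69] -> max=69
Recorded maximums: 69 69 62 62 62 69
Changes between consecutive maximums: 2

Answer: 2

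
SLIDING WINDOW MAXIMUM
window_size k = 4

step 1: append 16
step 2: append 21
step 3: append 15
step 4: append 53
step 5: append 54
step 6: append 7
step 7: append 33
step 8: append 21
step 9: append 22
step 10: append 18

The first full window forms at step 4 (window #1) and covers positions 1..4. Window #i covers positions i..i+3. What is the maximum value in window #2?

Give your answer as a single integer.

Answer: 54

Derivation:
step 1: append 16 -> window=[16] (not full yet)
step 2: append 21 -> window=[16, 21] (not full yet)
step 3: append 15 -> window=[16, 21, 15] (not full yet)
step 4: append 53 -> window=[16, 21, 15, 53] -> max=53
step 5: append 54 -> window=[21, 15, 53, 54] -> max=54
Window #2 max = 54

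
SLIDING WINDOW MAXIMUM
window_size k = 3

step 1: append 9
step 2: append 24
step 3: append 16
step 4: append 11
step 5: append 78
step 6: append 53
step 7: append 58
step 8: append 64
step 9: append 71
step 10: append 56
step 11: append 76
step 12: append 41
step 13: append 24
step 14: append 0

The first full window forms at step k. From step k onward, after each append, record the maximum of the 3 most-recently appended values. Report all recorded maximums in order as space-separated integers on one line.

Answer: 24 24 78 78 78 64 71 71 76 76 76 41

Derivation:
step 1: append 9 -> window=[9] (not full yet)
step 2: append 24 -> window=[9, 24] (not full yet)
step 3: append 16 -> window=[9, 24, 16] -> max=24
step 4: append 11 -> window=[24, 16, 11] -> max=24
step 5: append 78 -> window=[16, 11, 78] -> max=78
step 6: append 53 -> window=[11, 78, 53] -> max=78
step 7: append 58 -> window=[78, 53, 58] -> max=78
step 8: append 64 -> window=[53, 58, 64] -> max=64
step 9: append 71 -> window=[58, 64, 71] -> max=71
step 10: append 56 -> window=[64, 71, 56] -> max=71
step 11: append 76 -> window=[71, 56, 76] -> max=76
step 12: append 41 -> window=[56, 76, 41] -> max=76
step 13: append 24 -> window=[76, 41, 24] -> max=76
step 14: append 0 -> window=[41, 24, 0] -> max=41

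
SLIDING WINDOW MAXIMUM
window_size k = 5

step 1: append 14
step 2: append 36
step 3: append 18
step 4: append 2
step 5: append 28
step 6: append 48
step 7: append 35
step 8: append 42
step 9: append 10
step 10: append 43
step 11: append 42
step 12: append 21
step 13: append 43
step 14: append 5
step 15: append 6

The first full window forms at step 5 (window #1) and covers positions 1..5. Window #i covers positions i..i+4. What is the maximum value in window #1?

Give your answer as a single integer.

step 1: append 14 -> window=[14] (not full yet)
step 2: append 36 -> window=[14, 36] (not full yet)
step 3: append 18 -> window=[14, 36, 18] (not full yet)
step 4: append 2 -> window=[14, 36, 18, 2] (not full yet)
step 5: append 28 -> window=[14, 36, 18, 2, 28] -> max=36
Window #1 max = 36

Answer: 36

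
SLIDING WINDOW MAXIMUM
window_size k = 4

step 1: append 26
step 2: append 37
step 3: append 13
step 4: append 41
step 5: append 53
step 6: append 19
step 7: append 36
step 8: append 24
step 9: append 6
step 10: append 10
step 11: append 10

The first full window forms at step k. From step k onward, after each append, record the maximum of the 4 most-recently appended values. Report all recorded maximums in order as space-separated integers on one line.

Answer: 41 53 53 53 53 36 36 24

Derivation:
step 1: append 26 -> window=[26] (not full yet)
step 2: append 37 -> window=[26, 37] (not full yet)
step 3: append 13 -> window=[26, 37, 13] (not full yet)
step 4: append 41 -> window=[26, 37, 13, 41] -> max=41
step 5: append 53 -> window=[37, 13, 41, 53] -> max=53
step 6: append 19 -> window=[13, 41, 53, 19] -> max=53
step 7: append 36 -> window=[41, 53, 19, 36] -> max=53
step 8: append 24 -> window=[53, 19, 36, 24] -> max=53
step 9: append 6 -> window=[19, 36, 24, 6] -> max=36
step 10: append 10 -> window=[36, 24, 6, 10] -> max=36
step 11: append 10 -> window=[24, 6, 10, 10] -> max=24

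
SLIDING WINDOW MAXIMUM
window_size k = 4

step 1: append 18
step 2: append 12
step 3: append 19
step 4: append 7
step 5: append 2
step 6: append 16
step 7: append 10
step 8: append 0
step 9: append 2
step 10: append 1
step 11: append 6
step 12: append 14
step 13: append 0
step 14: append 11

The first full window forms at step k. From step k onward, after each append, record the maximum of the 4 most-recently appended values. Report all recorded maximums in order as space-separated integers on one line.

step 1: append 18 -> window=[18] (not full yet)
step 2: append 12 -> window=[18, 12] (not full yet)
step 3: append 19 -> window=[18, 12, 19] (not full yet)
step 4: append 7 -> window=[18, 12, 19, 7] -> max=19
step 5: append 2 -> window=[12, 19, 7, 2] -> max=19
step 6: append 16 -> window=[19, 7, 2, 16] -> max=19
step 7: append 10 -> window=[7, 2, 16, 10] -> max=16
step 8: append 0 -> window=[2, 16, 10, 0] -> max=16
step 9: append 2 -> window=[16, 10, 0, 2] -> max=16
step 10: append 1 -> window=[10, 0, 2, 1] -> max=10
step 11: append 6 -> window=[0, 2, 1, 6] -> max=6
step 12: append 14 -> window=[2, 1, 6, 14] -> max=14
step 13: append 0 -> window=[1, 6, 14, 0] -> max=14
step 14: append 11 -> window=[6, 14, 0, 11] -> max=14

Answer: 19 19 19 16 16 16 10 6 14 14 14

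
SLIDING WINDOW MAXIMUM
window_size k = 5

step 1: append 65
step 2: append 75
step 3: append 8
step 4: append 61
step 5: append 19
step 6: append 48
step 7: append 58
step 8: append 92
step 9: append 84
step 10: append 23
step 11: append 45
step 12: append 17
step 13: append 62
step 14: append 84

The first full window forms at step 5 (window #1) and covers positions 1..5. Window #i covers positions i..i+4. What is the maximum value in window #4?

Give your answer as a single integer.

Answer: 92

Derivation:
step 1: append 65 -> window=[65] (not full yet)
step 2: append 75 -> window=[65, 75] (not full yet)
step 3: append 8 -> window=[65, 75, 8] (not full yet)
step 4: append 61 -> window=[65, 75, 8, 61] (not full yet)
step 5: append 19 -> window=[65, 75, 8, 61, 19] -> max=75
step 6: append 48 -> window=[75, 8, 61, 19, 48] -> max=75
step 7: append 58 -> window=[8, 61, 19, 48, 58] -> max=61
step 8: append 92 -> window=[61, 19, 48, 58, 92] -> max=92
Window #4 max = 92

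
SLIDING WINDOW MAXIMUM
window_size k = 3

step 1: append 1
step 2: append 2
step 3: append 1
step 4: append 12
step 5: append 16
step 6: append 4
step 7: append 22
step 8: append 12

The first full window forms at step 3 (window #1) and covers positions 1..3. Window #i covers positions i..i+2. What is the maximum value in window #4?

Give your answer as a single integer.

Answer: 16

Derivation:
step 1: append 1 -> window=[1] (not full yet)
step 2: append 2 -> window=[1, 2] (not full yet)
step 3: append 1 -> window=[1, 2, 1] -> max=2
step 4: append 12 -> window=[2, 1, 12] -> max=12
step 5: append 16 -> window=[1, 12, 16] -> max=16
step 6: append 4 -> window=[12, 16, 4] -> max=16
Window #4 max = 16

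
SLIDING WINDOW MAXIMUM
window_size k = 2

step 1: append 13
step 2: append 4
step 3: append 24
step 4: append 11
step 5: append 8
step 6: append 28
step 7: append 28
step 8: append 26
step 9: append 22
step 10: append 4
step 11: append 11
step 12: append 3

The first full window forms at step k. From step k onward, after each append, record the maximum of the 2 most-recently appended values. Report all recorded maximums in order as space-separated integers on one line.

step 1: append 13 -> window=[13] (not full yet)
step 2: append 4 -> window=[13, 4] -> max=13
step 3: append 24 -> window=[4, 24] -> max=24
step 4: append 11 -> window=[24, 11] -> max=24
step 5: append 8 -> window=[11, 8] -> max=11
step 6: append 28 -> window=[8, 28] -> max=28
step 7: append 28 -> window=[28, 28] -> max=28
step 8: append 26 -> window=[28, 26] -> max=28
step 9: append 22 -> window=[26, 22] -> max=26
step 10: append 4 -> window=[22, 4] -> max=22
step 11: append 11 -> window=[4, 11] -> max=11
step 12: append 3 -> window=[11, 3] -> max=11

Answer: 13 24 24 11 28 28 28 26 22 11 11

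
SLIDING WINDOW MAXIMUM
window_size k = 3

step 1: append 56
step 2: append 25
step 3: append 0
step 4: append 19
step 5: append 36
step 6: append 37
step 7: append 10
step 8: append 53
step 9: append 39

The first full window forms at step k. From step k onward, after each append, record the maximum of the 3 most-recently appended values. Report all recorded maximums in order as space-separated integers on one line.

Answer: 56 25 36 37 37 53 53

Derivation:
step 1: append 56 -> window=[56] (not full yet)
step 2: append 25 -> window=[56, 25] (not full yet)
step 3: append 0 -> window=[56, 25, 0] -> max=56
step 4: append 19 -> window=[25, 0, 19] -> max=25
step 5: append 36 -> window=[0, 19, 36] -> max=36
step 6: append 37 -> window=[19, 36, 37] -> max=37
step 7: append 10 -> window=[36, 37, 10] -> max=37
step 8: append 53 -> window=[37, 10, 53] -> max=53
step 9: append 39 -> window=[10, 53, 39] -> max=53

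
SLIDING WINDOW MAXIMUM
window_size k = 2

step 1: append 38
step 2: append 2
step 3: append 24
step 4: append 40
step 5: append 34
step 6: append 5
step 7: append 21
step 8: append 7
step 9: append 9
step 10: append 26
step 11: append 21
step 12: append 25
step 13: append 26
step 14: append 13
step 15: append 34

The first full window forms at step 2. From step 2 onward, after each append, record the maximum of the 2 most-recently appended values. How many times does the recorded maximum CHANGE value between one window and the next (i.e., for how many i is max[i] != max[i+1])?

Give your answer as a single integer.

Answer: 9

Derivation:
step 1: append 38 -> window=[38] (not full yet)
step 2: append 2 -> window=[38, 2] -> max=38
step 3: append 24 -> window=[2, 24] -> max=24
step 4: append 40 -> window=[24, 40] -> max=40
step 5: append 34 -> window=[40, 34] -> max=40
step 6: append 5 -> window=[34, 5] -> max=34
step 7: append 21 -> window=[5, 21] -> max=21
step 8: append 7 -> window=[21, 7] -> max=21
step 9: append 9 -> window=[7, 9] -> max=9
step 10: append 26 -> window=[9, 26] -> max=26
step 11: append 21 -> window=[26, 21] -> max=26
step 12: append 25 -> window=[21, 25] -> max=25
step 13: append 26 -> window=[25, 26] -> max=26
step 14: append 13 -> window=[26, 13] -> max=26
step 15: append 34 -> window=[13, 34] -> max=34
Recorded maximums: 38 24 40 40 34 21 21 9 26 26 25 26 26 34
Changes between consecutive maximums: 9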